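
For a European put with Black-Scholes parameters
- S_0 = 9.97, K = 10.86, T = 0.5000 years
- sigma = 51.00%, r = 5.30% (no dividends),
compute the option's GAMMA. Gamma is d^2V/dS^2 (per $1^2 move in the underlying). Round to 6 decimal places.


d1 = 0.0166912402; d2 = -0.3439332182
phi(d1) = 0.3988867121; exp(-qT) = 1.0000000000; exp(-rT) = 0.9738480438
Gamma = exp(-qT) * phi(d1) / (S * sigma * sqrt(T)) = 1.0000000000 * 0.3988867121 / (9.9700 * 0.5100 * 0.7071067812) = 0.110943

Answer: Gamma = 0.110943


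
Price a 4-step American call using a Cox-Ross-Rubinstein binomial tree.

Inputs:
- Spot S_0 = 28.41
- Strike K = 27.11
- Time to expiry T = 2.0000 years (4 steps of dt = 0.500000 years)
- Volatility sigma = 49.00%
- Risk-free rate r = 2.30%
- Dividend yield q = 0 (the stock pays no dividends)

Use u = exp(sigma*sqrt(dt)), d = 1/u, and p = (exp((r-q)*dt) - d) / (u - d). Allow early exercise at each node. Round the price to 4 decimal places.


Answer: Price = V(0,0) = 8.4453

Derivation:
dt = T/N = 0.500000
u = exp(sigma*sqrt(dt)) = 1.414084; d = 1/u = 0.707171
p = (exp((r-q)*dt) - d) / (u - d) = 0.430598
Discount per step: exp(-r*dt) = 0.988566
Stock lattice S(k, i) with i counting down-moves:
  k=0: S(0,0) = 28.4100
  k=1: S(1,0) = 40.1741; S(1,1) = 20.0907
  k=2: S(2,0) = 56.8096; S(2,1) = 28.4100; S(2,2) = 14.2076
  k=3: S(3,0) = 80.3336; S(3,1) = 40.1741; S(3,2) = 20.0907; S(3,3) = 10.0472
  k=4: S(4,0) = 113.5985; S(4,1) = 56.8096; S(4,2) = 28.4100; S(4,3) = 14.2076; S(4,4) = 7.1051
Terminal payoffs V(N, i) = max(S_T - K, 0):
  V(4,0) = 86.488521; V(4,1) = 29.699629; V(4,2) = 1.300000; V(4,3) = 0.000000; V(4,4) = 0.000000
Backward induction: V(k, i) = exp(-r*dt) * [p * V(k+1, i) + (1-p) * V(k+1, i+1)]; then take max(V_cont, immediate exercise) for American.
  V(3,0) = exp(-r*dt) * [p*86.488521 + (1-p)*29.699629] = 53.533595; exercise = 53.223616; V(3,0) = max -> 53.533595
  V(3,1) = exp(-r*dt) * [p*29.699629 + (1-p)*1.300000] = 13.374120; exercise = 13.064141; V(3,1) = max -> 13.374120
  V(3,2) = exp(-r*dt) * [p*1.300000 + (1-p)*0.000000] = 0.553376; exercise = 0.000000; V(3,2) = max -> 0.553376
  V(3,3) = exp(-r*dt) * [p*0.000000 + (1-p)*0.000000] = 0.000000; exercise = 0.000000; V(3,3) = max -> 0.000000
  V(2,0) = exp(-r*dt) * [p*53.533595 + (1-p)*13.374120] = 30.316043; exercise = 29.699629; V(2,0) = max -> 30.316043
  V(2,1) = exp(-r*dt) * [p*13.374120 + (1-p)*0.553376] = 6.004506; exercise = 1.300000; V(2,1) = max -> 6.004506
  V(2,2) = exp(-r*dt) * [p*0.553376 + (1-p)*0.000000] = 0.235558; exercise = 0.000000; V(2,2) = max -> 0.235558
  V(1,0) = exp(-r*dt) * [p*30.316043 + (1-p)*6.004506] = 16.284639; exercise = 13.064141; V(1,0) = max -> 16.284639
  V(1,1) = exp(-r*dt) * [p*6.004506 + (1-p)*0.235558] = 2.688556; exercise = 0.000000; V(1,1) = max -> 2.688556
  V(0,0) = exp(-r*dt) * [p*16.284639 + (1-p)*2.688556] = 8.445314; exercise = 1.300000; V(0,0) = max -> 8.445314


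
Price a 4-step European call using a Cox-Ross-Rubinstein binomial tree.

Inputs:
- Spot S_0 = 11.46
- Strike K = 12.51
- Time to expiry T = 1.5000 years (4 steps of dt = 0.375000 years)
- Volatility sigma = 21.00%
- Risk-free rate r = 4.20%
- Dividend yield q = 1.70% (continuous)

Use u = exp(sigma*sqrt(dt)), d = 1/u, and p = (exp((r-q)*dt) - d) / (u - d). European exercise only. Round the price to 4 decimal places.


Answer: Price = V(0,0) = 0.9568

Derivation:
dt = T/N = 0.375000
u = exp(sigma*sqrt(dt)) = 1.137233; d = 1/u = 0.879327
p = (exp((r-q)*dt) - d) / (u - d) = 0.504416
Discount per step: exp(-r*dt) = 0.984373
Stock lattice S(k, i) with i counting down-moves:
  k=0: S(0,0) = 11.4600
  k=1: S(1,0) = 13.0327; S(1,1) = 10.0771
  k=2: S(2,0) = 14.8212; S(2,1) = 11.4600; S(2,2) = 8.8611
  k=3: S(3,0) = 16.8552; S(3,1) = 13.0327; S(3,2) = 10.0771; S(3,3) = 7.7918
  k=4: S(4,0) = 19.1683; S(4,1) = 14.8212; S(4,2) = 11.4600; S(4,3) = 8.8611; S(4,4) = 6.8515
Terminal payoffs V(N, i) = max(S_T - K, 0):
  V(4,0) = 6.658256; V(4,1) = 2.311208; V(4,2) = 0.000000; V(4,3) = 0.000000; V(4,4) = 0.000000
Backward induction: V(k, i) = exp(-r*dt) * [p * V(k+1, i) + (1-p) * V(k+1, i+1)].
  V(3,0) = exp(-r*dt) * [p*6.658256 + (1-p)*2.311208] = 4.433548
  V(3,1) = exp(-r*dt) * [p*2.311208 + (1-p)*0.000000] = 1.147593
  V(3,2) = exp(-r*dt) * [p*0.000000 + (1-p)*0.000000] = 0.000000
  V(3,3) = exp(-r*dt) * [p*0.000000 + (1-p)*0.000000] = 0.000000
  V(2,0) = exp(-r*dt) * [p*4.433548 + (1-p)*1.147593] = 2.761247
  V(2,1) = exp(-r*dt) * [p*1.147593 + (1-p)*0.000000] = 0.569819
  V(2,2) = exp(-r*dt) * [p*0.000000 + (1-p)*0.000000] = 0.000000
  V(1,0) = exp(-r*dt) * [p*2.761247 + (1-p)*0.569819] = 1.649033
  V(1,1) = exp(-r*dt) * [p*0.569819 + (1-p)*0.000000] = 0.282934
  V(0,0) = exp(-r*dt) * [p*1.649033 + (1-p)*0.282934] = 0.956827


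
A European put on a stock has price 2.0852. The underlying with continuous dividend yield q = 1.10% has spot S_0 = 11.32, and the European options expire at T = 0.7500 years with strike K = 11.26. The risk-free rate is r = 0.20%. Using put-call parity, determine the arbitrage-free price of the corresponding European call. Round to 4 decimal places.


Answer: Call price = 2.0691

Derivation:
Put-call parity: C - P = S_0 * exp(-qT) - K * exp(-rT).
S_0 * exp(-qT) = 11.3200 * 0.99178394 = 11.22699418
K * exp(-rT) = 11.2600 * 0.99850112 = 11.24312266
C = P + S*exp(-qT) - K*exp(-rT)
C = 2.0852 + 11.22699418 - 11.24312266 = 2.0691


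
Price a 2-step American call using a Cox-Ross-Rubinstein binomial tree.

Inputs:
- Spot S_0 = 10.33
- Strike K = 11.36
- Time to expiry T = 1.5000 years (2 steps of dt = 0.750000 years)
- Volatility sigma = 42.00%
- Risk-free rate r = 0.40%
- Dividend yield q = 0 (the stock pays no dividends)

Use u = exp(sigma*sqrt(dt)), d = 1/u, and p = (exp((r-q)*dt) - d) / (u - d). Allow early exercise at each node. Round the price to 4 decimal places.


dt = T/N = 0.750000
u = exp(sigma*sqrt(dt)) = 1.438687; d = 1/u = 0.695078
p = (exp((r-q)*dt) - d) / (u - d) = 0.414097
Discount per step: exp(-r*dt) = 0.997004
Stock lattice S(k, i) with i counting down-moves:
  k=0: S(0,0) = 10.3300
  k=1: S(1,0) = 14.8616; S(1,1) = 7.1802
  k=2: S(2,0) = 21.3812; S(2,1) = 10.3300; S(2,2) = 4.9908
Terminal payoffs V(N, i) = max(S_T - K, 0):
  V(2,0) = 10.021234; V(2,1) = 0.000000; V(2,2) = 0.000000
Backward induction: V(k, i) = exp(-r*dt) * [p * V(k+1, i) + (1-p) * V(k+1, i+1)]; then take max(V_cont, immediate exercise) for American.
  V(1,0) = exp(-r*dt) * [p*10.021234 + (1-p)*0.000000] = 4.137334; exercise = 3.501633; V(1,0) = max -> 4.137334
  V(1,1) = exp(-r*dt) * [p*0.000000 + (1-p)*0.000000] = 0.000000; exercise = 0.000000; V(1,1) = max -> 0.000000
  V(0,0) = exp(-r*dt) * [p*4.137334 + (1-p)*0.000000] = 1.708127; exercise = 0.000000; V(0,0) = max -> 1.708127

Answer: Price = V(0,0) = 1.7081


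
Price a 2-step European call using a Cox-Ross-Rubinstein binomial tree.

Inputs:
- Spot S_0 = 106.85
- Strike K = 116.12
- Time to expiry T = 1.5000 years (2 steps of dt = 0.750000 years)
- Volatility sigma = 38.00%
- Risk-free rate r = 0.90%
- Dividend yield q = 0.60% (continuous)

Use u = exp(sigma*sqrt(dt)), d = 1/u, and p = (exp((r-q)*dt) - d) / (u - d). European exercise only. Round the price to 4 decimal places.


Answer: Price = V(0,0) = 15.8409

Derivation:
dt = T/N = 0.750000
u = exp(sigma*sqrt(dt)) = 1.389702; d = 1/u = 0.719579
p = (exp((r-q)*dt) - d) / (u - d) = 0.421824
Discount per step: exp(-r*dt) = 0.993273
Stock lattice S(k, i) with i counting down-moves:
  k=0: S(0,0) = 106.8500
  k=1: S(1,0) = 148.4897; S(1,1) = 76.8870
  k=2: S(2,0) = 206.3565; S(2,1) = 106.8500; S(2,2) = 55.3262
Terminal payoffs V(N, i) = max(S_T - K, 0):
  V(2,0) = 90.236507; V(2,1) = 0.000000; V(2,2) = 0.000000
Backward induction: V(k, i) = exp(-r*dt) * [p * V(k+1, i) + (1-p) * V(k+1, i+1)].
  V(1,0) = exp(-r*dt) * [p*90.236507 + (1-p)*0.000000] = 37.807814
  V(1,1) = exp(-r*dt) * [p*0.000000 + (1-p)*0.000000] = 0.000000
  V(0,0) = exp(-r*dt) * [p*37.807814 + (1-p)*0.000000] = 15.840937


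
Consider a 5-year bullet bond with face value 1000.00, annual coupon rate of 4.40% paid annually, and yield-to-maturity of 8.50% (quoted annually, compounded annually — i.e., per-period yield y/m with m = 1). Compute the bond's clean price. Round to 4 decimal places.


Coupon per period c = face * coupon_rate / m = 44.000000
Periods per year m = 1; per-period yield y/m = 0.085000
Number of cashflows N = 5
Cashflows (t years, CF_t, discount factor 1/(1+y/m)^(m*t), PV):
  t = 1.0000: CF_t = 44.000000, DF = 0.921659, PV = 40.552995
  t = 2.0000: CF_t = 44.000000, DF = 0.849455, PV = 37.376033
  t = 3.0000: CF_t = 44.000000, DF = 0.782908, PV = 34.447956
  t = 4.0000: CF_t = 44.000000, DF = 0.721574, PV = 31.749269
  t = 5.0000: CF_t = 1044.000000, DF = 0.665045, PV = 694.307422
Price P = sum_t PV_t = 838.433675

Answer: Price = 838.4337


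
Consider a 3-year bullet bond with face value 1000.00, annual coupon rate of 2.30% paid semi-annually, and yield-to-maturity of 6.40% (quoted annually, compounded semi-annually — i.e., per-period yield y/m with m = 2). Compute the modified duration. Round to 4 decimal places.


Coupon per period c = face * coupon_rate / m = 11.500000
Periods per year m = 2; per-period yield y/m = 0.032000
Number of cashflows N = 6
Cashflows (t years, CF_t, discount factor 1/(1+y/m)^(m*t), PV):
  t = 0.5000: CF_t = 11.500000, DF = 0.968992, PV = 11.143411
  t = 1.0000: CF_t = 11.500000, DF = 0.938946, PV = 10.797879
  t = 1.5000: CF_t = 11.500000, DF = 0.909831, PV = 10.463061
  t = 2.0000: CF_t = 11.500000, DF = 0.881620, PV = 10.138625
  t = 2.5000: CF_t = 11.500000, DF = 0.854283, PV = 9.824249
  t = 3.0000: CF_t = 1011.500000, DF = 0.827793, PV = 837.312748
Price P = sum_t PV_t = 889.679972
First compute Macaulay numerator sum_t t * PV_t:
  t * PV_t at t = 0.5000: 5.571705
  t * PV_t at t = 1.0000: 10.797879
  t * PV_t at t = 1.5000: 15.694591
  t * PV_t at t = 2.0000: 20.277250
  t * PV_t at t = 2.5000: 24.560622
  t * PV_t at t = 3.0000: 2511.938244
Macaulay duration D = 2588.840291 / 889.679972 = 2.909856
Modified duration = D / (1 + y/m) = 2.909856 / (1 + 0.032000) = 2.819628

Answer: Modified duration = 2.8196


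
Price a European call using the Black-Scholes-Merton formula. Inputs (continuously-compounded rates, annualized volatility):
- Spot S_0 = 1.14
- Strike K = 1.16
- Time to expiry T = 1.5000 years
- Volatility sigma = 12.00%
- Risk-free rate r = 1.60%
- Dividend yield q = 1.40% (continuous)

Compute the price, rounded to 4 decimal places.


Answer: Price = 0.0581

Derivation:
d1 = (ln(S/K) + (r - q + 0.5*sigma^2) * T) / (sigma * sqrt(T)) = -0.02443871
d2 = d1 - sigma * sqrt(T) = -0.17140810
exp(-rT) = 0.97628571; exp(-qT) = 0.97921896
C = S_0 * exp(-qT) * N(d1) - K * exp(-rT) * N(d2)
N(d1) = 0.49025133; N(d2) = 0.43195144
C = 1.1400 * 0.97921896 * 0.49025133 - 1.1600 * 0.97628571 * 0.43195144 = 0.0581


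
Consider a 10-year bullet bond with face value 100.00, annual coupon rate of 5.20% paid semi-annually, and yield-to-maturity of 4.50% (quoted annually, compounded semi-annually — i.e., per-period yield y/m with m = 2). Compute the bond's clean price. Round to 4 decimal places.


Answer: Price = 105.5873

Derivation:
Coupon per period c = face * coupon_rate / m = 2.600000
Periods per year m = 2; per-period yield y/m = 0.022500
Number of cashflows N = 20
Cashflows (t years, CF_t, discount factor 1/(1+y/m)^(m*t), PV):
  t = 0.5000: CF_t = 2.600000, DF = 0.977995, PV = 2.542787
  t = 1.0000: CF_t = 2.600000, DF = 0.956474, PV = 2.486834
  t = 1.5000: CF_t = 2.600000, DF = 0.935427, PV = 2.432111
  t = 2.0000: CF_t = 2.600000, DF = 0.914843, PV = 2.378593
  t = 2.5000: CF_t = 2.600000, DF = 0.894712, PV = 2.326252
  t = 3.0000: CF_t = 2.600000, DF = 0.875024, PV = 2.275063
  t = 3.5000: CF_t = 2.600000, DF = 0.855769, PV = 2.225001
  t = 4.0000: CF_t = 2.600000, DF = 0.836938, PV = 2.176040
  t = 4.5000: CF_t = 2.600000, DF = 0.818522, PV = 2.128156
  t = 5.0000: CF_t = 2.600000, DF = 0.800510, PV = 2.081326
  t = 5.5000: CF_t = 2.600000, DF = 0.782895, PV = 2.035527
  t = 6.0000: CF_t = 2.600000, DF = 0.765667, PV = 1.990735
  t = 6.5000: CF_t = 2.600000, DF = 0.748819, PV = 1.946930
  t = 7.0000: CF_t = 2.600000, DF = 0.732341, PV = 1.904088
  t = 7.5000: CF_t = 2.600000, DF = 0.716226, PV = 1.862188
  t = 8.0000: CF_t = 2.600000, DF = 0.700466, PV = 1.821211
  t = 8.5000: CF_t = 2.600000, DF = 0.685052, PV = 1.781136
  t = 9.0000: CF_t = 2.600000, DF = 0.669978, PV = 1.741942
  t = 9.5000: CF_t = 2.600000, DF = 0.655235, PV = 1.703611
  t = 10.0000: CF_t = 102.600000, DF = 0.640816, PV = 65.747770
Price P = sum_t PV_t = 105.587299


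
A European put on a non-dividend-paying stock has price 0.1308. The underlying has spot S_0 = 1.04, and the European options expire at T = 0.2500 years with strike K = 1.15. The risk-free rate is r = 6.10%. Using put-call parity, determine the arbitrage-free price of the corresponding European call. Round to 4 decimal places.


Answer: Call price = 0.0382

Derivation:
Put-call parity: C - P = S_0 * exp(-qT) - K * exp(-rT).
S_0 * exp(-qT) = 1.0400 * 1.00000000 = 1.04000000
K * exp(-rT) = 1.1500 * 0.98486569 = 1.13259555
C = P + S*exp(-qT) - K*exp(-rT)
C = 0.1308 + 1.04000000 - 1.13259555 = 0.0382


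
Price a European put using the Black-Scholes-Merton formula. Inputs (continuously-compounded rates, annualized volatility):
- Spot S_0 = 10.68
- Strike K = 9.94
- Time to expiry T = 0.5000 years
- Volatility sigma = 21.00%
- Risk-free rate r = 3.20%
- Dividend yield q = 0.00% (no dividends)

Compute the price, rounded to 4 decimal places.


d1 = (ln(S/K) + (r - q + 0.5*sigma^2) * T) / (sigma * sqrt(T)) = 0.66556131
d2 = d1 - sigma * sqrt(T) = 0.51706889
exp(-rT) = 0.98412732; exp(-qT) = 1.00000000
P = K * exp(-rT) * N(-d2) - S_0 * exp(-qT) * N(-d1)
N(-d1) = 0.25284577; N(-d2) = 0.30255403
P = 9.9400 * 0.98412732 * 0.30255403 - 10.6800 * 1.00000000 * 0.25284577 = 0.2593

Answer: Price = 0.2593


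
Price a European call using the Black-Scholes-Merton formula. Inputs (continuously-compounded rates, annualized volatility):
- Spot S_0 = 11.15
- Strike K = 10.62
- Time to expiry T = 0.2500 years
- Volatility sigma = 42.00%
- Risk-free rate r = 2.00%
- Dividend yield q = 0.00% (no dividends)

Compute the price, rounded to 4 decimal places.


d1 = (ln(S/K) + (r - q + 0.5*sigma^2) * T) / (sigma * sqrt(T)) = 0.36071658
d2 = d1 - sigma * sqrt(T) = 0.15071658
exp(-rT) = 0.99501248; exp(-qT) = 1.00000000
C = S_0 * exp(-qT) * N(d1) - K * exp(-rT) * N(d2)
N(d1) = 0.64084434; N(d2) = 0.55990035
C = 11.1500 * 1.00000000 * 0.64084434 - 10.6200 * 0.99501248 * 0.55990035 = 1.2289

Answer: Price = 1.2289


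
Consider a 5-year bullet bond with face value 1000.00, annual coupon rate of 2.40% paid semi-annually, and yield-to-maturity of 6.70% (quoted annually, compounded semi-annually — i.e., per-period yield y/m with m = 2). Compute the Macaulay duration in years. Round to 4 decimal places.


Answer: Macaulay duration = 4.7074 years

Derivation:
Coupon per period c = face * coupon_rate / m = 12.000000
Periods per year m = 2; per-period yield y/m = 0.033500
Number of cashflows N = 10
Cashflows (t years, CF_t, discount factor 1/(1+y/m)^(m*t), PV):
  t = 0.5000: CF_t = 12.000000, DF = 0.967586, PV = 11.611030
  t = 1.0000: CF_t = 12.000000, DF = 0.936222, PV = 11.234669
  t = 1.5000: CF_t = 12.000000, DF = 0.905876, PV = 10.870507
  t = 2.0000: CF_t = 12.000000, DF = 0.876512, PV = 10.518149
  t = 2.5000: CF_t = 12.000000, DF = 0.848101, PV = 10.177212
  t = 3.0000: CF_t = 12.000000, DF = 0.820611, PV = 9.847327
  t = 3.5000: CF_t = 12.000000, DF = 0.794011, PV = 9.528135
  t = 4.0000: CF_t = 12.000000, DF = 0.768274, PV = 9.219288
  t = 4.5000: CF_t = 12.000000, DF = 0.743371, PV = 8.920453
  t = 5.0000: CF_t = 1012.000000, DF = 0.719275, PV = 727.906677
Price P = sum_t PV_t = 819.833448
Macaulay numerator sum_t t * PV_t:
  t * PV_t at t = 0.5000: 5.805515
  t * PV_t at t = 1.0000: 11.234669
  t * PV_t at t = 1.5000: 16.305761
  t * PV_t at t = 2.0000: 21.036298
  t * PV_t at t = 2.5000: 25.443031
  t * PV_t at t = 3.0000: 29.541981
  t * PV_t at t = 3.5000: 33.348471
  t * PV_t at t = 4.0000: 36.877153
  t * PV_t at t = 4.5000: 40.142039
  t * PV_t at t = 5.0000: 3639.533383
Macaulay duration D = (sum_t t * PV_t) / P = 3859.268302 / 819.833448 = 4.707381


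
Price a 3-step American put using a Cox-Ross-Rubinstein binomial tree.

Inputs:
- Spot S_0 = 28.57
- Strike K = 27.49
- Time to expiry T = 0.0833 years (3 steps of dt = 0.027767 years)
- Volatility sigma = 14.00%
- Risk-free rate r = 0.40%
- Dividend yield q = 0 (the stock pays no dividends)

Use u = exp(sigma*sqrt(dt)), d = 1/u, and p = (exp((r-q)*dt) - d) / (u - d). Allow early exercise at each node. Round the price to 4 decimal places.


Answer: Price = V(0,0) = 0.1086

Derivation:
dt = T/N = 0.027767
u = exp(sigma*sqrt(dt)) = 1.023603; d = 1/u = 0.976941
p = (exp((r-q)*dt) - d) / (u - d) = 0.496548
Discount per step: exp(-r*dt) = 0.999889
Stock lattice S(k, i) with i counting down-moves:
  k=0: S(0,0) = 28.5700
  k=1: S(1,0) = 29.2443; S(1,1) = 27.9112
  k=2: S(2,0) = 29.9346; S(2,1) = 28.5700; S(2,2) = 27.2676
  k=3: S(3,0) = 30.6411; S(3,1) = 29.2443; S(3,2) = 27.9112; S(3,3) = 26.6389
Terminal payoffs V(N, i) = max(K - S_T, 0):
  V(3,0) = 0.000000; V(3,1) = 0.000000; V(3,2) = 0.000000; V(3,3) = 0.851136
Backward induction: V(k, i) = exp(-r*dt) * [p * V(k+1, i) + (1-p) * V(k+1, i+1)]; then take max(V_cont, immediate exercise) for American.
  V(2,0) = exp(-r*dt) * [p*0.000000 + (1-p)*0.000000] = 0.000000; exercise = 0.000000; V(2,0) = max -> 0.000000
  V(2,1) = exp(-r*dt) * [p*0.000000 + (1-p)*0.000000] = 0.000000; exercise = 0.000000; V(2,1) = max -> 0.000000
  V(2,2) = exp(-r*dt) * [p*0.000000 + (1-p)*0.851136] = 0.428458; exercise = 0.222381; V(2,2) = max -> 0.428458
  V(1,0) = exp(-r*dt) * [p*0.000000 + (1-p)*0.000000] = 0.000000; exercise = 0.000000; V(1,0) = max -> 0.000000
  V(1,1) = exp(-r*dt) * [p*0.000000 + (1-p)*0.428458] = 0.215684; exercise = 0.000000; V(1,1) = max -> 0.215684
  V(0,0) = exp(-r*dt) * [p*0.000000 + (1-p)*0.215684] = 0.108574; exercise = 0.000000; V(0,0) = max -> 0.108574


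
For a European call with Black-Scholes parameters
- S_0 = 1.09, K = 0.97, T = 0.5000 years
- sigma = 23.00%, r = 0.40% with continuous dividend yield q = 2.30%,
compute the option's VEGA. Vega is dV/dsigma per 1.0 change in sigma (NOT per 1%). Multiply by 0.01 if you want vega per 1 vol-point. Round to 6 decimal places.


Answer: Vega = 0.231150

Derivation:
d1 = 0.7400758115; d2 = 0.5774412518
phi(d1) = 0.3033722631; exp(-qT) = 0.9885658722; exp(-rT) = 0.9980019987
Vega = S * exp(-qT) * phi(d1) * sqrt(T) = 1.0900 * 0.9885658722 * 0.3033722631 * 0.7071067812 = 0.231150


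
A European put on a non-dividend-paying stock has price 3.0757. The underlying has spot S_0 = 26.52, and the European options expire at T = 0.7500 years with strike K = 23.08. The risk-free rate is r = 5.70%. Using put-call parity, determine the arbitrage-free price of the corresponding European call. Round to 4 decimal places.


Answer: Call price = 7.4816

Derivation:
Put-call parity: C - P = S_0 * exp(-qT) - K * exp(-rT).
S_0 * exp(-qT) = 26.5200 * 1.00000000 = 26.52000000
K * exp(-rT) = 23.0800 * 0.95815090 = 22.11412272
C = P + S*exp(-qT) - K*exp(-rT)
C = 3.0757 + 26.52000000 - 22.11412272 = 7.4816


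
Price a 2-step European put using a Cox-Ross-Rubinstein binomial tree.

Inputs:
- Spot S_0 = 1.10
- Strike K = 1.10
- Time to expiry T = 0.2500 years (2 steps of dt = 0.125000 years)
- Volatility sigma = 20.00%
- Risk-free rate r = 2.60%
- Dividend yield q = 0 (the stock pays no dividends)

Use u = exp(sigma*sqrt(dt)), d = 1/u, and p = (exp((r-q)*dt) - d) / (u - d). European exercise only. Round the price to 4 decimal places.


dt = T/N = 0.125000
u = exp(sigma*sqrt(dt)) = 1.073271; d = 1/u = 0.931731
p = (exp((r-q)*dt) - d) / (u - d) = 0.505329
Discount per step: exp(-r*dt) = 0.996755
Stock lattice S(k, i) with i counting down-moves:
  k=0: S(0,0) = 1.1000
  k=1: S(1,0) = 1.1806; S(1,1) = 1.0249
  k=2: S(2,0) = 1.2671; S(2,1) = 1.1000; S(2,2) = 0.9549
Terminal payoffs V(N, i) = max(K - S_T, 0):
  V(2,0) = 0.000000; V(2,1) = 0.000000; V(2,2) = 0.145064
Backward induction: V(k, i) = exp(-r*dt) * [p * V(k+1, i) + (1-p) * V(k+1, i+1)].
  V(1,0) = exp(-r*dt) * [p*0.000000 + (1-p)*0.000000] = 0.000000
  V(1,1) = exp(-r*dt) * [p*0.000000 + (1-p)*0.145064] = 0.071526
  V(0,0) = exp(-r*dt) * [p*0.000000 + (1-p)*0.071526] = 0.035267

Answer: Price = V(0,0) = 0.0353


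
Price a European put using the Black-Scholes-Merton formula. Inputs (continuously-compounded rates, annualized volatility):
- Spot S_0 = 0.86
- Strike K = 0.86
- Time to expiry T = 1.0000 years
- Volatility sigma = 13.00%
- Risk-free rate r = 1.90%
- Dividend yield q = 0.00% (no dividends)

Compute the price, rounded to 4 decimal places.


Answer: Price = 0.0365

Derivation:
d1 = (ln(S/K) + (r - q + 0.5*sigma^2) * T) / (sigma * sqrt(T)) = 0.21115385
d2 = d1 - sigma * sqrt(T) = 0.08115385
exp(-rT) = 0.98117936; exp(-qT) = 1.00000000
P = K * exp(-rT) * N(-d2) - S_0 * exp(-qT) * N(-d1)
N(-d1) = 0.41638361; N(-d2) = 0.46765980
P = 0.8600 * 0.98117936 * 0.46765980 - 0.8600 * 1.00000000 * 0.41638361 = 0.0365


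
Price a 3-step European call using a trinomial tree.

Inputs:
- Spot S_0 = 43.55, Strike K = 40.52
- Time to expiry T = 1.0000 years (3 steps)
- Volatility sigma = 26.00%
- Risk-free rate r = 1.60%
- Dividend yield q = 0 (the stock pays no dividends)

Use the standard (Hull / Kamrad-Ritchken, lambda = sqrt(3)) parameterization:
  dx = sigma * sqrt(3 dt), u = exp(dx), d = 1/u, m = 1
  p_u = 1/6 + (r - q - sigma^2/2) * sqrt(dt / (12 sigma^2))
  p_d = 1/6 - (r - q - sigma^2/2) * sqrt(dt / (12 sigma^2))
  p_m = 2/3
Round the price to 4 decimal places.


dt = T/N = 0.333333; dx = sigma*sqrt(3*dt) = 0.260000
u = exp(dx) = 1.296930; d = 1/u = 0.771052
p_u = 0.155256, p_m = 0.666667, p_d = 0.178077
Discount per step: exp(-r*dt) = 0.994681
Stock lattice S(k, j) with j the centered position index:
  k=0: S(0,+0) = 43.5500
  k=1: S(1,-1) = 33.5793; S(1,+0) = 43.5500; S(1,+1) = 56.4813
  k=2: S(2,-2) = 25.8914; S(2,-1) = 33.5793; S(2,+0) = 43.5500; S(2,+1) = 56.4813; S(2,+2) = 73.2523
  k=3: S(3,-3) = 19.9636; S(3,-2) = 25.8914; S(3,-1) = 33.5793; S(3,+0) = 43.5500; S(3,+1) = 56.4813; S(3,+2) = 73.2523; S(3,+3) = 95.0031
Terminal payoffs V(N, j) = max(S_T - K, 0):
  V(3,-3) = 0.000000; V(3,-2) = 0.000000; V(3,-1) = 0.000000; V(3,+0) = 3.030000; V(3,+1) = 15.961305; V(3,+2) = 32.732304; V(3,+3) = 54.483117
Backward induction: V(k, j) = exp(-r*dt) * [p_u * V(k+1, j+1) + p_m * V(k+1, j) + p_d * V(k+1, j-1)]
  V(2,-2) = exp(-r*dt) * [p_u*0.000000 + p_m*0.000000 + p_d*0.000000] = 0.000000
  V(2,-1) = exp(-r*dt) * [p_u*3.030000 + p_m*0.000000 + p_d*0.000000] = 0.467925
  V(2,+0) = exp(-r*dt) * [p_u*15.961305 + p_m*3.030000 + p_d*0.000000] = 4.474169
  V(2,+1) = exp(-r*dt) * [p_u*32.732304 + p_m*15.961305 + p_d*3.030000] = 16.175842
  V(2,+2) = exp(-r*dt) * [p_u*54.483117 + p_m*32.732304 + p_d*15.961305] = 32.946545
  V(1,-1) = exp(-r*dt) * [p_u*4.474169 + p_m*0.467925 + p_d*0.000000] = 1.001239
  V(1,+0) = exp(-r*dt) * [p_u*16.175842 + p_m*4.474169 + p_d*0.467925] = 5.547841
  V(1,+1) = exp(-r*dt) * [p_u*32.946545 + p_m*16.175842 + p_d*4.474169] = 16.606996
  V(0,+0) = exp(-r*dt) * [p_u*16.606996 + p_m*5.547841 + p_d*1.001239] = 6.420865

Answer: Price = V(0,0) = 6.4209


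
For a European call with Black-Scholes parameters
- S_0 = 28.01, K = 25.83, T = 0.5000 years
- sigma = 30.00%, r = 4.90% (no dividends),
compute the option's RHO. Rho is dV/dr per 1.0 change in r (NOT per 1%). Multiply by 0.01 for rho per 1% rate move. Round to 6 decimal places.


d1 = 0.6035155537; d2 = 0.3913835193
phi(d1) = 0.3325204075; exp(-qT) = 1.0000000000; exp(-rT) = 0.9757976889
N(d2) = 0.6522431138
Rho = K*T*exp(-rT)*N(d2) = 25.8300 * 0.5000 * 0.9757976889 * 0.6522431138 = 8.219846

Answer: Rho = 8.219846


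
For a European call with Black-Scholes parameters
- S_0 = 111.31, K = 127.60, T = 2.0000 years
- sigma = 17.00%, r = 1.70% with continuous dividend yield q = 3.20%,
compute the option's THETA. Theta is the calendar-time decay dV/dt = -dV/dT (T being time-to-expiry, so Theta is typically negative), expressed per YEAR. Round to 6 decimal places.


d1 = -0.5726785838; d2 = -0.8130948894
phi(d1) = 0.3386057210; exp(-qT) = 0.9380049995; exp(-rT) = 0.9665715046
Theta = -S*exp(-qT)*phi(d1)*sigma/(2*sqrt(T)) - r*K*exp(-rT)*N(d2) + q*S*exp(-qT)*N(d1)
N(d1) = 0.2834311703; N(d2) = 0.2080818282; sqrt(T) = 1.4142135624
Term 1 = -111.3100 * 0.9380049995 * 0.3386057210 * 0.1700 / (2 * 1.4142135624) = -2.1248953950
Term 2 = -0.0170 * 127.6000 * 0.9665715046 * 0.2080818282 = -0.4362824449
Term 3 = 0.0320 * 111.3100 * 0.9380049995 * 0.2834311703 = 0.9469715339
Theta = -2.1248953950 + (-0.4362824449) + (0.9469715339) = -1.614206

Answer: Theta = -1.614206


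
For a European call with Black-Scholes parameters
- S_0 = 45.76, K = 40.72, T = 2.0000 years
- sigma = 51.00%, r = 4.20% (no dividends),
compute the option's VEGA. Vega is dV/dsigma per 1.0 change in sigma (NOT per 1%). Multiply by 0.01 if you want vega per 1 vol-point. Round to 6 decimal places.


d1 = 0.6388792608; d2 = -0.0823696560
phi(d1) = 0.3252953018; exp(-qT) = 1.0000000000; exp(-rT) = 0.9194312561
Vega = S * exp(-qT) * phi(d1) * sqrt(T) = 45.7600 * 1.0000000000 * 0.3252953018 * 1.4142135624 = 21.051294

Answer: Vega = 21.051294


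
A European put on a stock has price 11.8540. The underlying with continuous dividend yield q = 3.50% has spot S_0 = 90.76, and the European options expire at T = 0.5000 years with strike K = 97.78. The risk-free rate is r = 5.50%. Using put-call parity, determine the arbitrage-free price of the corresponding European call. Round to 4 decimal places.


Answer: Call price = 5.9118

Derivation:
Put-call parity: C - P = S_0 * exp(-qT) - K * exp(-rT).
S_0 * exp(-qT) = 90.7600 * 0.98265224 = 89.18551691
K * exp(-rT) = 97.7800 * 0.97287468 = 95.12768646
C = P + S*exp(-qT) - K*exp(-rT)
C = 11.8540 + 89.18551691 - 95.12768646 = 5.9118


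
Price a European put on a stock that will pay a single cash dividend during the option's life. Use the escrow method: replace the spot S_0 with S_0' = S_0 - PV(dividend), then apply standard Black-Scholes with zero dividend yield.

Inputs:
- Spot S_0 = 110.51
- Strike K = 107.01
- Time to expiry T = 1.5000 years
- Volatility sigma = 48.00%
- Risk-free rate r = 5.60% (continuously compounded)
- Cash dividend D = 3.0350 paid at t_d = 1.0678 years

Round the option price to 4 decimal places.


Answer: Price = 19.4565

Derivation:
PV(D) = D * exp(-r * t_d) = 3.0350 * 0.94195592 = 2.85883622
S_0' = S_0 - PV(D) = 110.5100 - 2.85883622 = 107.65116378
d1 = (ln(S_0'/K) + (r + sigma^2/2)*T) / (sigma*sqrt(T)) = 0.44698722
d2 = d1 - sigma*sqrt(T) = -0.14089032
exp(-rT) = 0.91943126
N(-d1) = 0.32744214; N(-d2) = 0.55602170
P = K * exp(-rT) * N(-d2) - S_0' * N(-d1) = 107.0100 * 0.91943126 * 0.55602170 - 107.65116378 * 0.32744214 = 19.4565


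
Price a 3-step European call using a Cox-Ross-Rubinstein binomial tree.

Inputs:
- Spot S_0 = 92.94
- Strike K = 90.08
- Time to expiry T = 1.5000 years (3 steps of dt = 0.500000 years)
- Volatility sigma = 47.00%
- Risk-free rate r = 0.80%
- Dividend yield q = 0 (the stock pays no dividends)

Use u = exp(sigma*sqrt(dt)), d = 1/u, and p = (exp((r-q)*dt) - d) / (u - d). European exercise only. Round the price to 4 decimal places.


Answer: Price = V(0,0) = 24.2608

Derivation:
dt = T/N = 0.500000
u = exp(sigma*sqrt(dt)) = 1.394227; d = 1/u = 0.717243
p = (exp((r-q)*dt) - d) / (u - d) = 0.423592
Discount per step: exp(-r*dt) = 0.996008
Stock lattice S(k, i) with i counting down-moves:
  k=0: S(0,0) = 92.9400
  k=1: S(1,0) = 129.5795; S(1,1) = 66.6606
  k=2: S(2,0) = 180.6632; S(2,1) = 92.9400; S(2,2) = 47.8119
  k=3: S(3,0) = 251.8855; S(3,1) = 129.5795; S(3,2) = 66.6606; S(3,3) = 34.2927
Terminal payoffs V(N, i) = max(S_T - K, 0):
  V(3,0) = 161.805517; V(3,1) = 39.499464; V(3,2) = 0.000000; V(3,3) = 0.000000
Backward induction: V(k, i) = exp(-r*dt) * [p * V(k+1, i) + (1-p) * V(k+1, i+1)].
  V(2,0) = exp(-r*dt) * [p*161.805517 + (1-p)*39.499464] = 90.942796
  V(2,1) = exp(-r*dt) * [p*39.499464 + (1-p)*0.000000] = 16.664853
  V(2,2) = exp(-r*dt) * [p*0.000000 + (1-p)*0.000000] = 0.000000
  V(1,0) = exp(-r*dt) * [p*90.942796 + (1-p)*16.664853] = 47.936246
  V(1,1) = exp(-r*dt) * [p*16.664853 + (1-p)*0.000000] = 7.030914
  V(0,0) = exp(-r*dt) * [p*47.936246 + (1-p)*7.030914] = 24.260836


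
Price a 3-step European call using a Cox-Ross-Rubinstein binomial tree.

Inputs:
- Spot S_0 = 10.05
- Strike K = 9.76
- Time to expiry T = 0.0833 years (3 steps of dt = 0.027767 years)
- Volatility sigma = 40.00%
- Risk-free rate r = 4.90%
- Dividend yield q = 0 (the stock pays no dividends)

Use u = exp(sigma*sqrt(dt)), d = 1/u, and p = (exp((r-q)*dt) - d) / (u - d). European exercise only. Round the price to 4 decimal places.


dt = T/N = 0.027767
u = exp(sigma*sqrt(dt)) = 1.068925; d = 1/u = 0.935519
p = (exp((r-q)*dt) - d) / (u - d) = 0.493549
Discount per step: exp(-r*dt) = 0.998640
Stock lattice S(k, i) with i counting down-moves:
  k=0: S(0,0) = 10.0500
  k=1: S(1,0) = 10.7427; S(1,1) = 9.4020
  k=2: S(2,0) = 11.4831; S(2,1) = 10.0500; S(2,2) = 8.7957
  k=3: S(3,0) = 12.2746; S(3,1) = 10.7427; S(3,2) = 9.4020; S(3,3) = 8.2286
Terminal payoffs V(N, i) = max(S_T - K, 0):
  V(3,0) = 2.514607; V(3,1) = 0.982695; V(3,2) = 0.000000; V(3,3) = 0.000000
Backward induction: V(k, i) = exp(-r*dt) * [p * V(k+1, i) + (1-p) * V(k+1, i+1)].
  V(2,0) = exp(-r*dt) * [p*2.514607 + (1-p)*0.982695] = 1.736404
  V(2,1) = exp(-r*dt) * [p*0.982695 + (1-p)*0.000000] = 0.484348
  V(2,2) = exp(-r*dt) * [p*0.000000 + (1-p)*0.000000] = 0.000000
  V(1,0) = exp(-r*dt) * [p*1.736404 + (1-p)*0.484348] = 1.100799
  V(1,1) = exp(-r*dt) * [p*0.484348 + (1-p)*0.000000] = 0.238724
  V(0,0) = exp(-r*dt) * [p*1.100799 + (1-p)*0.238724] = 0.663297

Answer: Price = V(0,0) = 0.6633


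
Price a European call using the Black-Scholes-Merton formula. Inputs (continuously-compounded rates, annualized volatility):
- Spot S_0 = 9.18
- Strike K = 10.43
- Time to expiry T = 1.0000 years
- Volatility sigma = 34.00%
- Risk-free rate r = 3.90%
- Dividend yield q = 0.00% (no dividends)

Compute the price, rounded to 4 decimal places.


d1 = (ln(S/K) + (r - q + 0.5*sigma^2) * T) / (sigma * sqrt(T)) = -0.09076195
d2 = d1 - sigma * sqrt(T) = -0.43076195
exp(-rT) = 0.96175071; exp(-qT) = 1.00000000
C = S_0 * exp(-qT) * N(d1) - K * exp(-rT) * N(d2)
N(d1) = 0.46384087; N(d2) = 0.33332073
C = 9.1800 * 1.00000000 * 0.46384087 - 10.4300 * 0.96175071 * 0.33332073 = 0.9145

Answer: Price = 0.9145


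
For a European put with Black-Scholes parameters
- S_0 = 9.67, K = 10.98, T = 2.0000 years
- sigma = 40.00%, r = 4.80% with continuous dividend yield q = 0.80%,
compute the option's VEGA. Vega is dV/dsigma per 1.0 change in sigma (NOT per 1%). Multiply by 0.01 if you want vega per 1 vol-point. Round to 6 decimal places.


Answer: Vega = 5.263143

Derivation:
d1 = 0.1996743568; d2 = -0.3660110681
phi(d1) = 0.3910681421; exp(-qT) = 0.9841273201; exp(-rT) = 0.9084640161
Vega = S * exp(-qT) * phi(d1) * sqrt(T) = 9.6700 * 0.9841273201 * 0.3910681421 * 1.4142135624 = 5.263143


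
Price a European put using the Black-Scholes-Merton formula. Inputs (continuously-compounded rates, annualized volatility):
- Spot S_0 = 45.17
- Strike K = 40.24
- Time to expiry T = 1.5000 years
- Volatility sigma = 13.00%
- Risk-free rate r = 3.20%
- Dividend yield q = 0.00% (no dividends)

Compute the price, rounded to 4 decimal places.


d1 = (ln(S/K) + (r - q + 0.5*sigma^2) * T) / (sigma * sqrt(T)) = 1.10695974
d2 = d1 - sigma * sqrt(T) = 0.94774290
exp(-rT) = 0.95313379; exp(-qT) = 1.00000000
P = K * exp(-rT) * N(-d2) - S_0 * exp(-qT) * N(-d1)
N(-d1) = 0.13415567; N(-d2) = 0.17163018
P = 40.2400 * 0.95313379 * 0.17163018 - 45.1700 * 1.00000000 * 0.13415567 = 0.5229

Answer: Price = 0.5229


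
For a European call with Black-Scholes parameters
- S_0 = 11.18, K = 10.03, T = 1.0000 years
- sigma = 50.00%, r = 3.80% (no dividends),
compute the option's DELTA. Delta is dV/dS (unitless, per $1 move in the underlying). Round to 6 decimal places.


Answer: Delta = 0.706467

Derivation:
d1 = 0.5430917315; d2 = 0.0430917315
phi(d1) = 0.3442411507; exp(-qT) = 1.0000000000; exp(-rT) = 0.9627129409
N(d1) = 0.7064666773
Delta = exp(-qT) * N(d1) = 1.0000000000 * 0.7064666773 = 0.706467


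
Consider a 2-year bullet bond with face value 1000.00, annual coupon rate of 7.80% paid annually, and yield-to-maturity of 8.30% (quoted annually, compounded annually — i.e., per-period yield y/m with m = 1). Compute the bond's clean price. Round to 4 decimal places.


Coupon per period c = face * coupon_rate / m = 78.000000
Periods per year m = 1; per-period yield y/m = 0.083000
Number of cashflows N = 2
Cashflows (t years, CF_t, discount factor 1/(1+y/m)^(m*t), PV):
  t = 1.0000: CF_t = 78.000000, DF = 0.923361, PV = 72.022161
  t = 2.0000: CF_t = 1078.000000, DF = 0.852596, PV = 919.098056
Price P = sum_t PV_t = 991.120217

Answer: Price = 991.1202


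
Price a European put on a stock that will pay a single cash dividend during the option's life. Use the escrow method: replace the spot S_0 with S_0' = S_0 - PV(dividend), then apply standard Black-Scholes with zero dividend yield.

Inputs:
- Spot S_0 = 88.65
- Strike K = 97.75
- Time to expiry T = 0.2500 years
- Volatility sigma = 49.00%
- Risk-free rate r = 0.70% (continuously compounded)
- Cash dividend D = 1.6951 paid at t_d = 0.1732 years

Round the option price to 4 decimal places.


PV(D) = D * exp(-r * t_d) = 1.6951 * 0.99878833 = 1.69304611
S_0' = S_0 - PV(D) = 88.6500 - 1.69304611 = 86.95695389
d1 = (ln(S_0'/K) + (r + sigma^2/2)*T) / (sigma*sqrt(T)) = -0.34790810
d2 = d1 - sigma*sqrt(T) = -0.59290810
exp(-rT) = 0.99825153
N(-d1) = 0.63604540; N(-d2) = 0.72337867
P = K * exp(-rT) * N(-d2) - S_0' * N(-d1) = 97.7500 * 0.99825153 * 0.72337867 - 86.95695389 * 0.63604540 = 15.2781

Answer: Price = 15.2781


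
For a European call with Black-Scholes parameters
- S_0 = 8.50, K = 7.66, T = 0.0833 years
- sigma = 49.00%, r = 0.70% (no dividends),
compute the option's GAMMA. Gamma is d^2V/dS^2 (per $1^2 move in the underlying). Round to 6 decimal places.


Answer: Gamma = 0.238941

Derivation:
d1 = 0.8106024581; d2 = 0.6691799352
phi(d1) = 0.2872286456; exp(-qT) = 1.0000000000; exp(-rT) = 0.9994170700
Gamma = exp(-qT) * phi(d1) / (S * sigma * sqrt(T)) = 1.0000000000 * 0.2872286456 / (8.5000 * 0.4900 * 0.2886173938) = 0.238941


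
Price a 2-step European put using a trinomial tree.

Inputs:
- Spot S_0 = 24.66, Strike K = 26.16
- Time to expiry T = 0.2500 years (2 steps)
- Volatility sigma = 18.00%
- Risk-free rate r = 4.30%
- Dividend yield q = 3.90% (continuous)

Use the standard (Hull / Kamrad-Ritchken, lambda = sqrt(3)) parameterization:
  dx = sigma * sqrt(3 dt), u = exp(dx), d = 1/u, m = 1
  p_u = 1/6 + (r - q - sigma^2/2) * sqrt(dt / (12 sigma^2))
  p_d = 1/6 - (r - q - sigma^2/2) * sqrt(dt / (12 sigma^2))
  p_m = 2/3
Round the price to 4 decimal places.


Answer: Price = V(0,0) = 1.8648

Derivation:
dt = T/N = 0.125000; dx = sigma*sqrt(3*dt) = 0.110227
u = exp(dx) = 1.116532; d = 1/u = 0.895631
p_u = 0.159749, p_m = 0.666667, p_d = 0.173584
Discount per step: exp(-r*dt) = 0.994639
Stock lattice S(k, j) with j the centered position index:
  k=0: S(0,+0) = 24.6600
  k=1: S(1,-1) = 22.0863; S(1,+0) = 24.6600; S(1,+1) = 27.5337
  k=2: S(2,-2) = 19.7811; S(2,-1) = 22.0863; S(2,+0) = 24.6600; S(2,+1) = 27.5337; S(2,+2) = 30.7422
Terminal payoffs V(N, j) = max(K - S_T, 0):
  V(2,-2) = 6.378871; V(2,-1) = 4.073745; V(2,+0) = 1.500000; V(2,+1) = 0.000000; V(2,+2) = 0.000000
Backward induction: V(k, j) = exp(-r*dt) * [p_u * V(k+1, j+1) + p_m * V(k+1, j) + p_d * V(k+1, j-1)]
  V(1,-1) = exp(-r*dt) * [p_u*1.500000 + p_m*4.073745 + p_d*6.378871] = 4.040946
  V(1,+0) = exp(-r*dt) * [p_u*0.000000 + p_m*1.500000 + p_d*4.073745] = 1.697987
  V(1,+1) = exp(-r*dt) * [p_u*0.000000 + p_m*0.000000 + p_d*1.500000] = 0.258981
  V(0,+0) = exp(-r*dt) * [p_u*0.258981 + p_m*1.697987 + p_d*4.040946] = 1.864757


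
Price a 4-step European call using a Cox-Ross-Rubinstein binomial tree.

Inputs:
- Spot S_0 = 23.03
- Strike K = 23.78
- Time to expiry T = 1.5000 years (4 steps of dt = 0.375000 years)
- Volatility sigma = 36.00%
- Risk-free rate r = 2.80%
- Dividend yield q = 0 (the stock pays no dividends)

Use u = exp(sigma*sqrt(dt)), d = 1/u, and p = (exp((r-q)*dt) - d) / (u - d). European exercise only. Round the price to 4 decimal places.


Answer: Price = V(0,0) = 3.9975

Derivation:
dt = T/N = 0.375000
u = exp(sigma*sqrt(dt)) = 1.246643; d = 1/u = 0.802154
p = (exp((r-q)*dt) - d) / (u - d) = 0.468856
Discount per step: exp(-r*dt) = 0.989555
Stock lattice S(k, i) with i counting down-moves:
  k=0: S(0,0) = 23.0300
  k=1: S(1,0) = 28.7102; S(1,1) = 18.4736
  k=2: S(2,0) = 35.7913; S(2,1) = 23.0300; S(2,2) = 14.8187
  k=3: S(3,0) = 44.6190; S(3,1) = 28.7102; S(3,2) = 18.4736; S(3,3) = 11.8869
  k=4: S(4,0) = 55.6240; S(4,1) = 35.7913; S(4,2) = 23.0300; S(4,3) = 14.8187; S(4,4) = 9.5351
Terminal payoffs V(N, i) = max(S_T - K, 0):
  V(4,0) = 31.843959; V(4,1) = 12.011337; V(4,2) = 0.000000; V(4,3) = 0.000000; V(4,4) = 0.000000
Backward induction: V(k, i) = exp(-r*dt) * [p * V(k+1, i) + (1-p) * V(k+1, i+1)].
  V(3,0) = exp(-r*dt) * [p*31.843959 + (1-p)*12.011337] = 21.087391
  V(3,1) = exp(-r*dt) * [p*12.011337 + (1-p)*0.000000] = 5.572762
  V(3,2) = exp(-r*dt) * [p*0.000000 + (1-p)*0.000000] = 0.000000
  V(3,3) = exp(-r*dt) * [p*0.000000 + (1-p)*0.000000] = 0.000000
  V(2,0) = exp(-r*dt) * [p*21.087391 + (1-p)*5.572762] = 12.712698
  V(2,1) = exp(-r*dt) * [p*5.572762 + (1-p)*0.000000] = 2.585530
  V(2,2) = exp(-r*dt) * [p*0.000000 + (1-p)*0.000000] = 0.000000
  V(1,0) = exp(-r*dt) * [p*12.712698 + (1-p)*2.585530] = 7.257110
  V(1,1) = exp(-r*dt) * [p*2.585530 + (1-p)*0.000000] = 1.199579
  V(0,0) = exp(-r*dt) * [p*7.257110 + (1-p)*1.199579] = 3.997492


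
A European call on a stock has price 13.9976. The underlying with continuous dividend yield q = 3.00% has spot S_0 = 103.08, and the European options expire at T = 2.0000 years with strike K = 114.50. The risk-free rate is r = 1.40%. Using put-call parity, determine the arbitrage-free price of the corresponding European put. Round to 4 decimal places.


Put-call parity: C - P = S_0 * exp(-qT) - K * exp(-rT).
S_0 * exp(-qT) = 103.0800 * 0.94176453 = 97.07708812
K * exp(-rT) = 114.5000 * 0.97238837 = 111.33846800
P = C - S*exp(-qT) + K*exp(-rT)
P = 13.9976 - 97.07708812 + 111.33846800 = 28.2590

Answer: Put price = 28.2590


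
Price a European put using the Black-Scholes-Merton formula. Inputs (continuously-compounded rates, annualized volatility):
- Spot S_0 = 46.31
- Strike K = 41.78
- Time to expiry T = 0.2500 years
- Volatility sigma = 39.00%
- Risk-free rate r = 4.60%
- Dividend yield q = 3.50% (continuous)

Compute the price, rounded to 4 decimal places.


d1 = (ln(S/K) + (r - q + 0.5*sigma^2) * T) / (sigma * sqrt(T)) = 0.63950084
d2 = d1 - sigma * sqrt(T) = 0.44450084
exp(-rT) = 0.98856587; exp(-qT) = 0.99128817
P = K * exp(-rT) * N(-d2) - S_0 * exp(-qT) * N(-d1)
N(-d1) = 0.26124858; N(-d2) = 0.32834026
P = 41.7800 * 0.98856587 * 0.32834026 - 46.3100 * 0.99128817 * 0.26124858 = 1.5682

Answer: Price = 1.5682


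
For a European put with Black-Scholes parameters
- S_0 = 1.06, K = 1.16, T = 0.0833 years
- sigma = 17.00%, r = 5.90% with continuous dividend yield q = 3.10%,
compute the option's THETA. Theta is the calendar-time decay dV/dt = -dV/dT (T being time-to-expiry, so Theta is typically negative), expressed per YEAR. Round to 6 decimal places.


Answer: Theta = 0.008078

Derivation:
d1 = -1.7653131153; d2 = -1.8143780722
phi(d1) = 0.0839861201; exp(-qT) = 0.9974210313; exp(-rT) = 0.9950973574
Theta = -S*exp(-qT)*phi(d1)*sigma/(2*sqrt(T)) + r*K*exp(-rT)*N(-d2) - q*S*exp(-qT)*N(-d1)
N(-d1) = 0.9612444217; N(-d2) = 0.9651902304; sqrt(T) = 0.2886173938
Term 1 = -1.0600 * 0.9974210313 * 0.0839861201 * 0.1700 / (2 * 0.2886173938) = -0.0261510018
Term 2 = 0.0590 * 1.1600 * 0.9950973574 * 0.9651902304 = 0.0657337625
Term 3 = -0.0310 * 1.0600 * 0.9974210313 * 0.9612444217 = -0.0315050311
Theta = -0.0261510018 + (0.0657337625) + (-0.0315050311) = 0.008078
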